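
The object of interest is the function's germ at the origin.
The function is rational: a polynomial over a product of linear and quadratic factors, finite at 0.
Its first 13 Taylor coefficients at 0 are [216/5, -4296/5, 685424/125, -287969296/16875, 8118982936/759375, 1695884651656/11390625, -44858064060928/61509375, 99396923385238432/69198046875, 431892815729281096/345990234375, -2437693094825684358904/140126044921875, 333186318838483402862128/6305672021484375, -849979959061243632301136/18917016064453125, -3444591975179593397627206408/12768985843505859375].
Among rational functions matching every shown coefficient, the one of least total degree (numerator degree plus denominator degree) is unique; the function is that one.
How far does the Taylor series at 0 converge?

The radius of convergence is (1/6)*sqrt(6).

No rational of total degree below 11 reproduces all 13 coefficients; solving the [1/10] Pade equations on them gives f(w) = (5/4 - 29*w/2)/((w**2 + w/2 + 1/6)**3*(w**2 + 8*w/9 - 5/2)**2), whose expansion matches every shown term.
Denominator factor (w**2 + 8*w/9 - 5/2)^2: discriminant 874/81, real irrational roots -4/9 + (1/18)*sqrt(874) and -4/9 - (1/18)*sqrt(874); poles of order 2, moduli -4/9 + (1/18)*sqrt(874) and 4/9 + (1/18)*sqrt(874).
Denominator factor (w**2 + w/2 + 1/6)^3: discriminant -5/12, complex-conjugate roots (-1/4) + ((1/12)*sqrt(15))*i and (-1/4) - ((1/12)*sqrt(15))*i; poles of order 3, moduli (1/6)*sqrt(6) and (1/6)*sqrt(6).
The radius of convergence is the smallest modulus among the singular points: (1/6)*sqrt(6).


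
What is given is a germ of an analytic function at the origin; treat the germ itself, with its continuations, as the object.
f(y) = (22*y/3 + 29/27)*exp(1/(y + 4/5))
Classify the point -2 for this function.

There is no denominator, hence no pole anywhere.
The essential point of exp(1/(y - (-4/5))) is -4/5, not -2.
So the germ continues analytically to -2.

The point is a regular point.


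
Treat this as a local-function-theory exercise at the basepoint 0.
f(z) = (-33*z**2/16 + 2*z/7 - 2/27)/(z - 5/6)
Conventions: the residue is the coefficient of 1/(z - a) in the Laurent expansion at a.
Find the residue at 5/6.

At the order-1 pole 5/6 set g(z) = (z - (5/6))*f(z) = -33*z**2/16 + 2*z/7 - 2/27.
Simple pole: residue = g(a) at a = 5/6, which is -15341/12096.

The residue is -15341/12096.


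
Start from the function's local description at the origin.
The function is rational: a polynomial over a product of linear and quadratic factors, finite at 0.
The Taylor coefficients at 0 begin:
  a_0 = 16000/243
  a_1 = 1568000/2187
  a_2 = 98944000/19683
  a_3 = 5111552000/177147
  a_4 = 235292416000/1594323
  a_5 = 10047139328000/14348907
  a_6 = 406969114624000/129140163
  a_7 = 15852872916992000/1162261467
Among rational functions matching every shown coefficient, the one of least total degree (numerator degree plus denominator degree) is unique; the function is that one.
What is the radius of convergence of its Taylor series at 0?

The radius of convergence is 3/10.

No rational of total degree below 4 reproduces all 8 coefficients; solving the [0/4] Pade equations on them gives f(ν) = 2/((ν - 9/8)*(ν - 3/10)**3), whose expansion matches every shown term.
Denominator factor (ν - 9/8): pole of order 1 at 9/8, modulus 9/8.
Denominator factor (ν - 3/10)^3: pole of order 3 at 3/10, modulus 3/10.
The radius of convergence is the smallest modulus among the singular points: 3/10.


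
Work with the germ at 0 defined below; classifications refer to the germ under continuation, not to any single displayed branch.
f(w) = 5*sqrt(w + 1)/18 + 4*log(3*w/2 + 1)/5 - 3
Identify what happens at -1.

The point is an algebraic (square-root) branch point.

The term (5/18)*sqrt(1 - w/(-1)) has argument 1 - -1/(-1) = 0 at -1: a square-root (algebraic, two-sheeted) branch point; the remaining terms are analytic or single-valued there.


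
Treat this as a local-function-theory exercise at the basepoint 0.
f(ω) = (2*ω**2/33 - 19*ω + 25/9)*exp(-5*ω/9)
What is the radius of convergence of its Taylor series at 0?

The radius of convergence is infinite.

The factor exp(-5*ω/9) is entire and contributes no finite singular point.
The polynomial part has no poles.
No finite singular points: the Taylor series at 0 converges everywhere.


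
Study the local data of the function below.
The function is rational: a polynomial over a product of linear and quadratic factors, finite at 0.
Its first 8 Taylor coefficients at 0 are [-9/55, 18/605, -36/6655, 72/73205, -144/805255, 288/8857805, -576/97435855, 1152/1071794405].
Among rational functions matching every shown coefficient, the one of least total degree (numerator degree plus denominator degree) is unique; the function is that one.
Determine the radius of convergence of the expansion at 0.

No rational of total degree below 1 reproduces all 8 coefficients; solving the [0/1] Pade equations on them gives f(z) = -9/(10*(z + 11/2)), whose expansion matches every shown term.
Denominator factor (z + 11/2): pole of order 1 at -11/2, modulus 11/2.
The radius of convergence is the smallest modulus among the singular points: 11/2.

The radius of convergence is 11/2.


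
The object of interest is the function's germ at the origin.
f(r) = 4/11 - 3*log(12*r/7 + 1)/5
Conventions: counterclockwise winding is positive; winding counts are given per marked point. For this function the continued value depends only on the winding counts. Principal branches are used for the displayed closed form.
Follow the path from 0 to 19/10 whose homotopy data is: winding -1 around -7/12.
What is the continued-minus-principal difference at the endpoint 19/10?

The rational part is single-valued and drops out of the difference; each branch term changes only by its own monodromy.
(-3/5)*log(1 - r/(-7/12)): each positive loop around -7/12 adds 2*pi*i to the log, so winding -1 contributes (-3/5)*(-1)*2*pi*i = (6/5)*pi*i.
Summing the contributions at r = 19/10 gives (6/5)*pi*i.

Continued minus principal equals (6/5)*pi*i.


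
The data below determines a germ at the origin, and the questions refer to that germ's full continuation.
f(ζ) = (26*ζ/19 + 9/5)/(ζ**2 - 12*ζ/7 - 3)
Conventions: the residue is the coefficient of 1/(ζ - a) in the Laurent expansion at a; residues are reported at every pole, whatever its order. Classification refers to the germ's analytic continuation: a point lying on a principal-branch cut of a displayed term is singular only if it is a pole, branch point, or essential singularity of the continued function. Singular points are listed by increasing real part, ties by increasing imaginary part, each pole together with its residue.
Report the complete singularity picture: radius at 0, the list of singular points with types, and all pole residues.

Radius of convergence at 0: -6/7 + (1/7)*sqrt(183).
At 6/7 - (1/7)*sqrt(183): a pole of order 1; residue 13/19 - (659/11590)*sqrt(183).
At 6/7 + (1/7)*sqrt(183): a pole of order 1; residue 13/19 + (659/11590)*sqrt(183).

Denominator factor (ζ**2 - 12*ζ/7 - 3): discriminant 732/49, real irrational roots 6/7 + (1/7)*sqrt(183) and 6/7 - (1/7)*sqrt(183); poles of order 1, moduli 6/7 + (1/7)*sqrt(183) and -6/7 + (1/7)*sqrt(183).
The radius of convergence is the smallest modulus among the singular points: -6/7 + (1/7)*sqrt(183).
The factor ζ**2 - 12*ζ/7 - 3 splits as (ζ - a)(ζ - a') with a = 6/7 - (1/7)*sqrt(183), a' = 6/7 + (1/7)*sqrt(183). At the order-1 pole a set g(ζ) = (ζ - a)*f(ζ) = [26*ζ/19 + 9/5] / (ζ - a').
Simple pole: residue = g(a) at a = 6/7 - (1/7)*sqrt(183), which is 13/19 - (659/11590)*sqrt(183).
The factor ζ**2 - 12*ζ/7 - 3 splits as (ζ - a)(ζ - a') with a = 6/7 + (1/7)*sqrt(183), a' = 6/7 - (1/7)*sqrt(183). At the order-1 pole a set g(ζ) = (ζ - a)*f(ζ) = [26*ζ/19 + 9/5] / (ζ - a').
Simple pole: residue = g(a) at a = 6/7 + (1/7)*sqrt(183), which is 13/19 + (659/11590)*sqrt(183).
List the singular points by increasing real part (a conjugate pair: the negative imaginary part first).


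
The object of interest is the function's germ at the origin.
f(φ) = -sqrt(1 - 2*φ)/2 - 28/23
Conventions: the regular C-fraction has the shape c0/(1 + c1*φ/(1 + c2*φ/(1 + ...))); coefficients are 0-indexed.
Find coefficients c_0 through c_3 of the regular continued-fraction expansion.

The regular C-fraction coefficients are [-79/46, 23/79, -125/158, -79/250].

Taylor coefficients (expand at 0): a_0 = -79/46, a_1 = 1/2, a_2 = 1/4, a_3 = 1/4.
c0 = a_0 = -79/46. Peel one level at a time: if S = 1 + c*φ/S' with S'(0) = 1, then c is the φ-coefficient of S and S' = c*φ/(S - 1).
S_1 = c0/f = 1 + (23/79)*φ + (2875/12482)*φ^2 + ...; c1 = 23/79.
S_2 = c1*φ/(S_1 - 1) = 1 + (-125/158)*φ + (-1/4)*φ^2 + ...; c2 = -125/158.
S_3 = c2*φ/(S_2 - 1) = 1 + (-79/250)*φ + ...; c3 = -79/250.


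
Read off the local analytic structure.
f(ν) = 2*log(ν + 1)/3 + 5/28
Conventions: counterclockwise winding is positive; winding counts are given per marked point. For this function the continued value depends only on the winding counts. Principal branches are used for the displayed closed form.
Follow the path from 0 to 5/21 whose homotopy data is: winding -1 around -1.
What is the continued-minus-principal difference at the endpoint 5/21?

Continued minus principal equals -(4/3)*pi*i.

The rational part is single-valued and drops out of the difference; each branch term changes only by its own monodromy.
(2/3)*log(1 - ν/(-1)): each positive loop around -1 adds 2*pi*i to the log, so winding -1 contributes (2/3)*(-1)*2*pi*i = -(4/3)*pi*i.
Summing the contributions at ν = 5/21 gives -(4/3)*pi*i.


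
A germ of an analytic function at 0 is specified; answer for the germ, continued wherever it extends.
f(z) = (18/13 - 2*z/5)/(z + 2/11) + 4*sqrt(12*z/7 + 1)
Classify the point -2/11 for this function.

The point is a pole of order 1.

The denominator factor z + 2/11 vanishes at -2/11 and appears to the power 1; the numerator there equals 1042/715, nonzero, and no other factor vanishes.
The branch terms are analytic at this point.
Hence a pole whose order is the multiplicity, 1.


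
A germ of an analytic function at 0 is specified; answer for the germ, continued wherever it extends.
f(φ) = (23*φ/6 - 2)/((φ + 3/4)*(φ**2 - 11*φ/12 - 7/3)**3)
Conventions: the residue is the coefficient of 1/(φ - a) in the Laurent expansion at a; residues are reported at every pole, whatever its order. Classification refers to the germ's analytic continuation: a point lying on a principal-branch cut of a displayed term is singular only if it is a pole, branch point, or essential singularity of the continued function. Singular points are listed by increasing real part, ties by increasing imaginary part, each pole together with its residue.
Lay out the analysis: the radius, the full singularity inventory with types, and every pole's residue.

Radius of convergence at 0: 3/4.
At 11/24 - (1/24)*sqrt(1465): a pole of order 3; residue -324/169 - (1071993204/21254924665)*sqrt(1465).
At -3/4: a pole of order 1; residue 648/169.
At 11/24 + (1/24)*sqrt(1465): a pole of order 3; residue -324/169 + (1071993204/21254924665)*sqrt(1465).


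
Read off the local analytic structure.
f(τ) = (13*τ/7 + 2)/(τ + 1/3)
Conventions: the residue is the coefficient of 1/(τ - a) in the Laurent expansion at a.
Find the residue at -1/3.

The residue is 29/21.

At the order-1 pole -1/3 set g(τ) = (τ - (-1/3))*f(τ) = 13*τ/7 + 2.
Simple pole: residue = g(a) at a = -1/3, which is 29/21.


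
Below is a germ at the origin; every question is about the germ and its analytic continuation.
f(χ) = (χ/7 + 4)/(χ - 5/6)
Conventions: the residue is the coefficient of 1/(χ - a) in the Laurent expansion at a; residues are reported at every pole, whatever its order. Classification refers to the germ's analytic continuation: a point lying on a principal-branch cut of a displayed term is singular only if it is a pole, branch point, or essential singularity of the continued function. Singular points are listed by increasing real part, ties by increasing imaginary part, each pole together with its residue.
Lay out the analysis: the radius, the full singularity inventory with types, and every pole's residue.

Radius of convergence at 0: 5/6.
At 5/6: a pole of order 1; residue 173/42.

Denominator factor (χ - 5/6): pole of order 1 at 5/6, modulus 5/6.
The radius of convergence is the smallest modulus among the singular points: 5/6.
At the order-1 pole 5/6 set g(χ) = (χ - (5/6))*f(χ) = χ/7 + 4.
Simple pole: residue = g(a) at a = 5/6, which is 173/42.


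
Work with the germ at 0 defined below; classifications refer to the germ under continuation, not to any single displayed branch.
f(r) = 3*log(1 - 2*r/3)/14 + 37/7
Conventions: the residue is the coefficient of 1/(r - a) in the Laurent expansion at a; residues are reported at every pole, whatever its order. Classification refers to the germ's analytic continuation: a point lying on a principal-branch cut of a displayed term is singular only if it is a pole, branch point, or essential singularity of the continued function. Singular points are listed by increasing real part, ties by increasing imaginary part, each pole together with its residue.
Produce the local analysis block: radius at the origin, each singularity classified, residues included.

Branch term (3/14)*log(1 - r/(3/2)): its argument vanishes at r = 3/2, a logarithmic branch point, modulus 3/2.
The radius of convergence is the smallest modulus among the singular points: 3/2.

Radius of convergence at 0: 3/2.
At 3/2: a logarithmic branch point.


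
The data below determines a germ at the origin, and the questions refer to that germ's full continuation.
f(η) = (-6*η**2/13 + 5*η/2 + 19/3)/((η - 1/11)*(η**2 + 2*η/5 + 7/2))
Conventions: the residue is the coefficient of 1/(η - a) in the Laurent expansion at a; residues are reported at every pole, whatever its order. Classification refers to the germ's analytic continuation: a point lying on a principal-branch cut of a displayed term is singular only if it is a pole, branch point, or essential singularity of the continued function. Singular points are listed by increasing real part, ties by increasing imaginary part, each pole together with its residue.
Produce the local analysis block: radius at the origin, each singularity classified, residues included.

Radius of convergence at 0: 1/11.
At (-1/5) - ((1/10)*sqrt(346))*i: a pole of order 1; residue (-386617/334542) + ((3365879/115751532)*sqrt(346))*i.
At (-1/5) + ((1/10)*sqrt(346))*i: a pole of order 1; residue (-386617/334542) - ((3365879/115751532)*sqrt(346))*i.
At 1/11: a pole of order 1; residue 309415/167271.

Denominator factor (η**2 + 2*η/5 + 7/2): discriminant -346/25, complex-conjugate roots (-1/5) + ((1/10)*sqrt(346))*i and (-1/5) - ((1/10)*sqrt(346))*i; poles of order 1, moduli (1/2)*sqrt(14) and (1/2)*sqrt(14).
Denominator factor (η - 1/11): pole of order 1 at 1/11, modulus 1/11.
The radius of convergence is the smallest modulus among the singular points: 1/11.
The factor η**2 + 2*η/5 + 7/2 splits as (η - a)(η - a') with a = (-1/5) - ((1/10)*sqrt(346))*i, a' = (-1/5) + ((1/10)*sqrt(346))*i. At the order-1 pole a set g(η) = (η - a)*f(η) = [(-6*η**2/13 + 5*η/2 + 19/3)/(η - 1/11)] / (η - a').
Simple pole: residue = g(a) at a = (-1/5) - ((1/10)*sqrt(346))*i, which is (-386617/334542) + ((3365879/115751532)*sqrt(346))*i.
The factor η**2 + 2*η/5 + 7/2 splits as (η - a)(η - a') with a = (-1/5) + ((1/10)*sqrt(346))*i, a' = (-1/5) - ((1/10)*sqrt(346))*i. At the order-1 pole a set g(η) = (η - a)*f(η) = [(-6*η**2/13 + 5*η/2 + 19/3)/(η - 1/11)] / (η - a').
Simple pole: residue = g(a) at a = (-1/5) + ((1/10)*sqrt(346))*i, which is (-386617/334542) - ((3365879/115751532)*sqrt(346))*i.
At the order-1 pole 1/11 set g(η) = (η - (1/11))*f(η) = (-6*η**2/13 + 5*η/2 + 19/3)/(η**2 + 2*η/5 + 7/2).
Simple pole: residue = g(a) at a = 1/11, which is 309415/167271.
List the singular points by increasing real part (a conjugate pair: the negative imaginary part first).


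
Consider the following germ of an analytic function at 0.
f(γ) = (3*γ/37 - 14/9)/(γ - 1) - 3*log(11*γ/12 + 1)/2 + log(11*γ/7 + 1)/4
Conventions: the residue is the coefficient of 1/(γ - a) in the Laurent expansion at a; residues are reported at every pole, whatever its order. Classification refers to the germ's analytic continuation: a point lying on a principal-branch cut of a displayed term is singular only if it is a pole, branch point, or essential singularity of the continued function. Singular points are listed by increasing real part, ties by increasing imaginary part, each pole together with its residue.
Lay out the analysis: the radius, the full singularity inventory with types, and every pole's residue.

Denominator factor (γ - 1): pole of order 1 at 1, modulus 1.
Branch term (-3/2)*log(1 - γ/(-12/11)): its argument vanishes at γ = -12/11, a logarithmic branch point, modulus 12/11.
Branch term (1/4)*log(1 - γ/(-7/11)): its argument vanishes at γ = -7/11, a logarithmic branch point, modulus 7/11.
The radius of convergence is the smallest modulus among the singular points: 7/11.
The branch terms are analytic at 1 and contribute nothing to the residue; only the rational part matters.
At the order-1 pole 1 set g(γ) = (γ - (1))*(rational part) = 3*γ/37 - 14/9.
Simple pole: residue = g(a) at a = 1, which is -491/333.
List the singular points by increasing real part (a conjugate pair: the negative imaginary part first).

Radius of convergence at 0: 7/11.
At -12/11: a logarithmic branch point.
At -7/11: a logarithmic branch point.
At 1: a pole of order 1; residue -491/333.


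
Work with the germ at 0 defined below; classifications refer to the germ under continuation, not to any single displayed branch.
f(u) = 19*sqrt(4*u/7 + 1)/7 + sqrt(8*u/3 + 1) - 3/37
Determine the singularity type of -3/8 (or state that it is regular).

The point is an algebraic (square-root) branch point.

The term (1)*sqrt(1 - u/(-3/8)) has argument 1 - -3/8/(-3/8) = 0 at -3/8: a square-root (algebraic, two-sheeted) branch point; the remaining terms are analytic or single-valued there.


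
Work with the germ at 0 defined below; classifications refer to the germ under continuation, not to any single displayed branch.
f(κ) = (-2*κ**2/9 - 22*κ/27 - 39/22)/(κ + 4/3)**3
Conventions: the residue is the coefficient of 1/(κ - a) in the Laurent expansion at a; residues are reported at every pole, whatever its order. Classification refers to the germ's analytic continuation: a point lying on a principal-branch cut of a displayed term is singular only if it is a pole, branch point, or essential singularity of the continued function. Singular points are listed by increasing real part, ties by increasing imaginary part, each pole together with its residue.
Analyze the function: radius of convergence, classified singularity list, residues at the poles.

Radius of convergence at 0: 4/3.
At -4/3: a pole of order 3; residue -2/9.

Denominator factor (κ + 4/3)^3: pole of order 3 at -4/3, modulus 4/3.
The radius of convergence is the smallest modulus among the singular points: 4/3.
At the order-3 pole -4/3 set g(κ) = (κ - (-4/3))^3*f(κ) = -2*κ**2/9 - 22*κ/27 - 39/22.
Order-3 pole: residue = g''(a)/2; g''(-4/3) = -4/9, so the residue is -2/9.


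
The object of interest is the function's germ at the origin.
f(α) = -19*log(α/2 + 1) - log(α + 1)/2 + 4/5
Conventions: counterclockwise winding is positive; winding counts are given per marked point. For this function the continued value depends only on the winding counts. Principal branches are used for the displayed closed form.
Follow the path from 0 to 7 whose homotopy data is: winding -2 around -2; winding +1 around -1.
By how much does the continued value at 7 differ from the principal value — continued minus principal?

The rational part is single-valued and drops out of the difference; each branch term changes only by its own monodromy.
(-19)*log(1 - α/(-2)): each positive loop around -2 adds 2*pi*i to the log, so winding -2 contributes (-19)*(-2)*2*pi*i = (76)*pi*i.
(-1/2)*log(1 - α/(-1)): each positive loop around -1 adds 2*pi*i to the log, so winding +1 contributes (-1/2)*(1)*2*pi*i = -pi*i.
Summing the contributions at α = 7 gives (75)*pi*i.

Continued minus principal equals (75)*pi*i.


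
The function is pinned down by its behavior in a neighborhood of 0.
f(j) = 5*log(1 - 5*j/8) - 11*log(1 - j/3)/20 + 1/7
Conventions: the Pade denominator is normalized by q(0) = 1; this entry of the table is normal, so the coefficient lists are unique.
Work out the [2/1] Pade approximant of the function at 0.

The Pade approximant has numerator coefficients [1/7, -41223107/13731480, 28074601/94158720]; denominator coefficients [1, -82967/196164].

Taylor coefficients needed (expand at 0): a_0 = 1/7, a_1 = -353/120, a_2 = -5449/5760, a_3 = -82967/207360.
Write the denominator as Q(j) = 1 + q1*j. Requiring Q*f - P = O(j^4) with deg P <= 2 kills the coefficients of j^3..j^3 in Q*f:
  j^3: a_3 + q1*a_2 = 0, i.e. -82967/207360 + (-5449/5760)*q1 = 0.
Solving this linear system: q1 = -82967/196164.
The numerator is Q*f truncated at degree 2: P0 = a_0 = 1/7; P1 = a_1 + q1*a_0 = -41223107/13731480; P2 = a_2 + q1*a_1 = 28074601/94158720.


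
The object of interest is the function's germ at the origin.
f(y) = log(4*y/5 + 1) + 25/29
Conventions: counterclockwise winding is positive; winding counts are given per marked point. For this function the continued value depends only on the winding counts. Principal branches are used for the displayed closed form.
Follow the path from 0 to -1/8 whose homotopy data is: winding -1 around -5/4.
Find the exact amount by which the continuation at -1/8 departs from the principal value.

Continued minus principal equals -(2)*pi*i.

The rational part is single-valued and drops out of the difference; each branch term changes only by its own monodromy.
(1)*log(1 - y/(-5/4)): each positive loop around -5/4 adds 2*pi*i to the log, so winding -1 contributes (1)*(-1)*2*pi*i = -(2)*pi*i.
Summing the contributions at y = -1/8 gives -(2)*pi*i.


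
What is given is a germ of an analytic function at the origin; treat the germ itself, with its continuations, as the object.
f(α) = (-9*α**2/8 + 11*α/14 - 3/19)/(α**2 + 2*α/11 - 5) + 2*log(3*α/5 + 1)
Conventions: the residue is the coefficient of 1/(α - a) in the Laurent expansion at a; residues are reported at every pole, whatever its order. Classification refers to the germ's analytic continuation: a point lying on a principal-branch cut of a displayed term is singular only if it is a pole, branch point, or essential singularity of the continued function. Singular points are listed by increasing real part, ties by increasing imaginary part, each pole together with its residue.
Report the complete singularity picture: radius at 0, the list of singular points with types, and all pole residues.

Denominator factor (α**2 + 2*α/11 - 5): discriminant 2424/121, real irrational roots -1/11 + (1/11)*sqrt(606) and -1/11 - (1/11)*sqrt(606); poles of order 1, moduli -1/11 + (1/11)*sqrt(606) and 1/11 + (1/11)*sqrt(606).
Branch term (2)*log(1 - α/(-5/3)): its argument vanishes at α = -5/3, a logarithmic branch point, modulus 5/3.
The radius of convergence is the smallest modulus among the singular points: 5/3.
The branch term is analytic at -1/11 - (1/11)*sqrt(606) and contributes nothing to the residue; only the rational part matters.
The factor α**2 + 2*α/11 - 5 splits as (α - a)(α - a') with a = -1/11 - (1/11)*sqrt(606), a' = -1/11 + (1/11)*sqrt(606). At the order-1 pole a set g(α) = (α - a)*(rational part) = [-9*α**2/8 + 11*α/14 - 3/19] / (α - a').
Simple pole: residue = g(a) at a = -1/11 - (1/11)*sqrt(606), which is 305/616 + (756103/14185248)*sqrt(606).
The branch term is analytic at -1/11 + (1/11)*sqrt(606) and contributes nothing to the residue; only the rational part matters.
The factor α**2 + 2*α/11 - 5 splits as (α - a)(α - a') with a = -1/11 + (1/11)*sqrt(606), a' = -1/11 - (1/11)*sqrt(606). At the order-1 pole a set g(α) = (α - a)*(rational part) = [-9*α**2/8 + 11*α/14 - 3/19] / (α - a').
Simple pole: residue = g(a) at a = -1/11 + (1/11)*sqrt(606), which is 305/616 - (756103/14185248)*sqrt(606).
List the singular points by increasing real part (a conjugate pair: the negative imaginary part first).

Radius of convergence at 0: 5/3.
At -1/11 - (1/11)*sqrt(606): a pole of order 1; residue 305/616 + (756103/14185248)*sqrt(606).
At -5/3: a logarithmic branch point.
At -1/11 + (1/11)*sqrt(606): a pole of order 1; residue 305/616 - (756103/14185248)*sqrt(606).


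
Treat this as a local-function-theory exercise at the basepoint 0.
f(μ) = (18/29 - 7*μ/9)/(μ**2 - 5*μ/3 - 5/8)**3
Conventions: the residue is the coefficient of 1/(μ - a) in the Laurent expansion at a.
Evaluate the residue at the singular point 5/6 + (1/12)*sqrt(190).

The factor μ**2 - 5*μ/3 - 5/8 splits as (μ - a)(μ - a') with a = 5/6 + (1/12)*sqrt(190), a' = 5/6 - (1/12)*sqrt(190). At the order-3 pole a set g(μ) = (μ - a)^3*f(μ) = [18/29 - 7*μ/9] / (μ - a')^3.
Order-3 pole: residue = g''(a)/2; g''(5/6 + (1/12)*sqrt(190)) = -(9288/24863875)*sqrt(190), so the residue is -(4644/24863875)*sqrt(190).

The residue is -(4644/24863875)*sqrt(190).


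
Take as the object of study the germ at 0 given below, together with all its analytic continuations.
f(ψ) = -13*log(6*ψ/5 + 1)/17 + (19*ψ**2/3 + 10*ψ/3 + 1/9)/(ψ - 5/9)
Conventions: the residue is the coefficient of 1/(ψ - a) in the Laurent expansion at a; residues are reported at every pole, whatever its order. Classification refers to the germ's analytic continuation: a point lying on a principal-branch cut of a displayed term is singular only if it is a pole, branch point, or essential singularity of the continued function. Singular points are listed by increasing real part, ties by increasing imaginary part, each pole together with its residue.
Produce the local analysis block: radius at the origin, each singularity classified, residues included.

Denominator factor (ψ - 5/9): pole of order 1 at 5/9, modulus 5/9.
Branch term (-13/17)*log(1 - ψ/(-5/6)): its argument vanishes at ψ = -5/6, a logarithmic branch point, modulus 5/6.
The radius of convergence is the smallest modulus among the singular points: 5/9.
The branch term is analytic at 5/9 and contributes nothing to the residue; only the rational part matters.
At the order-1 pole 5/9 set g(ψ) = (ψ - (5/9))*(rational part) = 19*ψ**2/3 + 10*ψ/3 + 1/9.
Simple pole: residue = g(a) at a = 5/9, which is 952/243.
List the singular points by increasing real part (a conjugate pair: the negative imaginary part first).

Radius of convergence at 0: 5/9.
At -5/6: a logarithmic branch point.
At 5/9: a pole of order 1; residue 952/243.


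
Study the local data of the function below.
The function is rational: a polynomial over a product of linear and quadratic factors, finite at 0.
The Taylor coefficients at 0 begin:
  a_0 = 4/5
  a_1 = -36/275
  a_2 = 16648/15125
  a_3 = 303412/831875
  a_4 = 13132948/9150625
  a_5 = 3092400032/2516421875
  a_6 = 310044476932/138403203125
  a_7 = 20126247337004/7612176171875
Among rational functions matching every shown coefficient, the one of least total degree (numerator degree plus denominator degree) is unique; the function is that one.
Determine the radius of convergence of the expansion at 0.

The radius of convergence is -7/22 + (1/22)*sqrt(533).

No rational of total degree below 4 reproduces all 8 coefficients; solving the [0/4] Pade equations on them gives f(σ) = -5/((σ + 5/2)**2*(σ**2 + 7*σ/11 - 1)), whose expansion matches every shown term.
Denominator factor (σ + 5/2)^2: pole of order 2 at -5/2, modulus 5/2.
Denominator factor (σ**2 + 7*σ/11 - 1): discriminant 533/121, real irrational roots -7/22 + (1/22)*sqrt(533) and -7/22 - (1/22)*sqrt(533); poles of order 1, moduli -7/22 + (1/22)*sqrt(533) and 7/22 + (1/22)*sqrt(533).
The radius of convergence is the smallest modulus among the singular points: -7/22 + (1/22)*sqrt(533).


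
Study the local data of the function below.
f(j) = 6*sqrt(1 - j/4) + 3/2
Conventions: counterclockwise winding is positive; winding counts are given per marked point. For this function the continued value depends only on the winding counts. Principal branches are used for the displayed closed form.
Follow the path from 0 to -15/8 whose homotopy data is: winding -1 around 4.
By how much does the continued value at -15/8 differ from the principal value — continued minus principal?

The rational part is single-valued and drops out of the difference; each branch term changes only by its own monodromy.
(6)*sqrt(1 - j/(4)): winding -1 is odd, the square root flips sign, contributing -2*(6)*sqrt(1 - (-15/8)/(4)) = -2*(6)*sqrt(47/32) = -(3/2)*sqrt(94).
Summing the contributions at j = -15/8 gives -(3/2)*sqrt(94).

Continued minus principal equals -(3/2)*sqrt(94).


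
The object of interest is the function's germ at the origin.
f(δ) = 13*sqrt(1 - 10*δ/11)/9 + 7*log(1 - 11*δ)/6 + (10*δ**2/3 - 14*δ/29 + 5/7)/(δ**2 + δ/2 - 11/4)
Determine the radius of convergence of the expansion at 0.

Denominator factor (δ**2 + δ/2 - 11/4): discriminant 45/4, real irrational roots -1/4 + (3/4)*sqrt(5) and -1/4 - (3/4)*sqrt(5); poles of order 1, moduli -1/4 + (3/4)*sqrt(5) and 1/4 + (3/4)*sqrt(5).
Branch term (7/6)*log(1 - δ/(1/11)): its argument vanishes at δ = 1/11, a logarithmic branch point, modulus 1/11.
Branch term (13/9)*sqrt(1 - δ/(11/10)): its argument vanishes at δ = 11/10, a square-root branch point, modulus 11/10.
The radius of convergence is the smallest modulus among the singular points: 1/11.

The radius of convergence is 1/11.


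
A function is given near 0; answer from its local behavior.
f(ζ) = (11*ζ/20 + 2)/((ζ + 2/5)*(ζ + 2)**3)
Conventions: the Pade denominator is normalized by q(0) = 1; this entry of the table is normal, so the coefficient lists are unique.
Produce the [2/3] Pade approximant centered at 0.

The Pade approximant has numerator coefficients [5/8, -64881/2052656, 324405/65684992]; denominator coefficients [1, 3771167/1026328, 422737/128291, 1843007/2052656].

Taylor coefficients needed (expand at 0): a_0 = 5/8, a_1 = -149/64, a_2 = 13/2, a_3 = -2147/128, a_4 = 5415/128, a_5 = -108555/1024.
Write the denominator as Q(ζ) = 1 + q1*ζ + q2*ζ^2 + q3*ζ^3. Requiring Q*f - P = O(ζ^6) with deg P <= 2 kills the coefficients of ζ^3..ζ^5 in Q*f:
  ζ^3: a_3 + q1*a_2 + q2*a_1 + q3*a_0 = 0, i.e. -2147/128 + (13/2)*q1 + (-149/64)*q2 + (5/8)*q3 = 0.
  ζ^4: a_4 + q1*a_3 + q2*a_2 + q3*a_1 = 0, i.e. 5415/128 + (-2147/128)*q1 + (13/2)*q2 + (-149/64)*q3 = 0.
  ζ^5: a_5 + q1*a_4 + q2*a_3 + q3*a_2 = 0, i.e. -108555/1024 + (5415/128)*q1 + (-2147/128)*q2 + (13/2)*q3 = 0.
Solving this linear system: q1 = 3771167/1026328, q2 = 422737/128291, q3 = 1843007/2052656.
The numerator is Q*f truncated at degree 2: P0 = a_0 = 5/8; P1 = a_1 + q1*a_0 = -64881/2052656; P2 = a_2 + q1*a_1 + q2*a_0 = 324405/65684992.


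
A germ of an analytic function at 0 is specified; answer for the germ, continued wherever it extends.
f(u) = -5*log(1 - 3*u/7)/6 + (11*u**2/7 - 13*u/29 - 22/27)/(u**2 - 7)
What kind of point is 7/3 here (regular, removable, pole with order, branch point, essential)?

The term (-5/6)*log(1 - u/(7/3)) has argument 1 - 7/3/(7/3) = 0 at 7/3: a logarithmic (infinitely-sheeted) branch point; the remaining terms are analytic or single-valued there.

The point is a logarithmic branch point.


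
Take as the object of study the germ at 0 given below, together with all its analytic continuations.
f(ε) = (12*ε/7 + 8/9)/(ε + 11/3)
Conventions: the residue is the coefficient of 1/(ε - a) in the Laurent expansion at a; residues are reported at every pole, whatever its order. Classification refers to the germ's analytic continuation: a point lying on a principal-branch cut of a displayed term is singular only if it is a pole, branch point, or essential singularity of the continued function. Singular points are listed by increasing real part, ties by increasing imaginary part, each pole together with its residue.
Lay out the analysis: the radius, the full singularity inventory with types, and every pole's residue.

Radius of convergence at 0: 11/3.
At -11/3: a pole of order 1; residue -340/63.

Denominator factor (ε + 11/3): pole of order 1 at -11/3, modulus 11/3.
The radius of convergence is the smallest modulus among the singular points: 11/3.
At the order-1 pole -11/3 set g(ε) = (ε - (-11/3))*f(ε) = 12*ε/7 + 8/9.
Simple pole: residue = g(a) at a = -11/3, which is -340/63.


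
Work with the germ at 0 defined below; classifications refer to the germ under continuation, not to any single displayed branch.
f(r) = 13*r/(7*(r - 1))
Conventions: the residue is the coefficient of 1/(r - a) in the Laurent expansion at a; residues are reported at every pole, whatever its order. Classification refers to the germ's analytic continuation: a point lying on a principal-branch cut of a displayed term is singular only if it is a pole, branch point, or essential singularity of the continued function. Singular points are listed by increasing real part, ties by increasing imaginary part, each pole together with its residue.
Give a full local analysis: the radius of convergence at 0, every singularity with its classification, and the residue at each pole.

Denominator factor (r - 1): pole of order 1 at 1, modulus 1.
The radius of convergence is the smallest modulus among the singular points: 1.
At the order-1 pole 1 set g(r) = (r - (1))*f(r) = 13*r/7.
Simple pole: residue = g(a) at a = 1, which is 13/7.

Radius of convergence at 0: 1.
At 1: a pole of order 1; residue 13/7.


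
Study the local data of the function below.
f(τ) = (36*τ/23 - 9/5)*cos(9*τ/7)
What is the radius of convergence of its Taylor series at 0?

The factor cos(9*τ/7) is entire and contributes no finite singular point.
The polynomial part has no poles.
No finite singular points: the Taylor series at 0 converges everywhere.

The radius of convergence is infinite.


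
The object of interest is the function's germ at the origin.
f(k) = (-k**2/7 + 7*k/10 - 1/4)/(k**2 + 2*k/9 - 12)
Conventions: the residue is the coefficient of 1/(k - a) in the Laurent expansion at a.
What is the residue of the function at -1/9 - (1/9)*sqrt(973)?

The residue is 461/1260 + (23197/2451960)*sqrt(973).

The factor k**2 + 2*k/9 - 12 splits as (k - a)(k - a') with a = -1/9 - (1/9)*sqrt(973), a' = -1/9 + (1/9)*sqrt(973). At the order-1 pole a set g(k) = (k - a)*f(k) = [-k**2/7 + 7*k/10 - 1/4] / (k - a').
Simple pole: residue = g(a) at a = -1/9 - (1/9)*sqrt(973), which is 461/1260 + (23197/2451960)*sqrt(973).


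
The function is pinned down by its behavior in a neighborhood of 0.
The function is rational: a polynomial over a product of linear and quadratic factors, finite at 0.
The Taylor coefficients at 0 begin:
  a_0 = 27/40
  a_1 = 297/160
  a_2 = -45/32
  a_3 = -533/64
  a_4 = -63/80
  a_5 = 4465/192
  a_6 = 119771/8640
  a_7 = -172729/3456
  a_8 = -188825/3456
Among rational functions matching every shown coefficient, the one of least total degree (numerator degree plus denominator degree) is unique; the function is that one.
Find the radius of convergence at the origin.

No rational of total degree below 7 reproduces all 9 coefficients; solving the [1/6] Pade equations on them gives f(h) = (7*h/20 + 1/5)/(h**2 - 2*h/9 + 2/3)**3, whose expansion matches every shown term.
Denominator factor (h**2 - 2*h/9 + 2/3)^3: discriminant -212/81, complex-conjugate roots (1/9) + ((1/9)*sqrt(53))*i and (1/9) - ((1/9)*sqrt(53))*i; poles of order 3, moduli (1/3)*sqrt(6) and (1/3)*sqrt(6).
The radius of convergence is the smallest modulus among the singular points: (1/3)*sqrt(6).

The radius of convergence is (1/3)*sqrt(6).


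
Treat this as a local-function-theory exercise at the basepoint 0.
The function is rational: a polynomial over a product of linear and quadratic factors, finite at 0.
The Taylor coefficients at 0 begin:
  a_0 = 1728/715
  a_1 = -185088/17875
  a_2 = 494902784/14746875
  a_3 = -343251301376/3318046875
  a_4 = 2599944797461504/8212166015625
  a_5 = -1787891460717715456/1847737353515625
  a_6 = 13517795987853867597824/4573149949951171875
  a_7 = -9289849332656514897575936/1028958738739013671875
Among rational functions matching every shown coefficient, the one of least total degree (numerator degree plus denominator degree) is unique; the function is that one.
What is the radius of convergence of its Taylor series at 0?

No rational of total degree below 4 reproduces all 8 coefficients; solving the [0/4] Pade equations on them gives f(δ) = 36/(13*(δ**2 + 11*δ/9 + 11/4)*(δ**2 + 8*δ/5 + 5/12)), whose expansion matches every shown term.
Denominator factor (δ**2 + 11*δ/9 + 11/4): discriminant -770/81, complex-conjugate roots (-11/18) + ((1/18)*sqrt(770))*i and (-11/18) - ((1/18)*sqrt(770))*i; poles of order 1, moduli (1/2)*sqrt(11) and (1/2)*sqrt(11).
Denominator factor (δ**2 + 8*δ/5 + 5/12): discriminant 67/75, real irrational roots -4/5 + (1/30)*sqrt(201) and -4/5 - (1/30)*sqrt(201); poles of order 1, moduli 4/5 - (1/30)*sqrt(201) and 4/5 + (1/30)*sqrt(201).
The radius of convergence is the smallest modulus among the singular points: 4/5 - (1/30)*sqrt(201).

The radius of convergence is 4/5 - (1/30)*sqrt(201).


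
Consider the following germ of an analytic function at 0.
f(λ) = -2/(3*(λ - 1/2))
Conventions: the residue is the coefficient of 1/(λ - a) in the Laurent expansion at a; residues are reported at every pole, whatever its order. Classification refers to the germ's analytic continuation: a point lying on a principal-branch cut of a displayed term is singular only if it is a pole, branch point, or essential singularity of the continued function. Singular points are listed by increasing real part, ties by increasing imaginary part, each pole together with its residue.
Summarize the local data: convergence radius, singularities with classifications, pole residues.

Denominator factor (λ - 1/2): pole of order 1 at 1/2, modulus 1/2.
The radius of convergence is the smallest modulus among the singular points: 1/2.
At the order-1 pole 1/2 set g(λ) = (λ - (1/2))*f(λ) = -2/3.
Simple pole: residue = g(a) at a = 1/2, which is -2/3.

Radius of convergence at 0: 1/2.
At 1/2: a pole of order 1; residue -2/3.


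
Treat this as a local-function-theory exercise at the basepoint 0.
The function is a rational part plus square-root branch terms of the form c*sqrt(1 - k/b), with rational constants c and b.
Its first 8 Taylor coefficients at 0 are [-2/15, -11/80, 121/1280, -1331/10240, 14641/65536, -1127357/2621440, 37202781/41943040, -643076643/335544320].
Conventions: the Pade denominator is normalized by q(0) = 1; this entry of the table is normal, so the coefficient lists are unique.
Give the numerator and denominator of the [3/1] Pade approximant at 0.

The Pade approximant has numerator coefficients [-2/15, -11/30, -363/2560, 1331/40960]; denominator coefficients [1, 55/32].

Taylor coefficients needed (read off): a_0 = -2/15, a_1 = -11/80, a_2 = 121/1280, a_3 = -1331/10240, a_4 = 14641/65536.
Write the denominator as Q(k) = 1 + q1*k. Requiring Q*f - P = O(k^5) with deg P <= 3 kills the coefficients of k^4..k^4 in Q*f:
  k^4: a_4 + q1*a_3 = 0, i.e. 14641/65536 + (-1331/10240)*q1 = 0.
Solving this linear system: q1 = 55/32.
The numerator is Q*f truncated at degree 3: P0 = a_0 = -2/15; P1 = a_1 + q1*a_0 = -11/30; P2 = a_2 + q1*a_1 = -363/2560; P3 = a_3 + q1*a_2 = 1331/40960.


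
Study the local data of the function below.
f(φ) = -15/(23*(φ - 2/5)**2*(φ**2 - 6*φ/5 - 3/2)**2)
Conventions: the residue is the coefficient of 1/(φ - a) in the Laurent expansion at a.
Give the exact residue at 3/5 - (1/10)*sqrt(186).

The residue is -750000/17332133 - (422796875/49968539439)*sqrt(186).

The factor φ**2 - 6*φ/5 - 3/2 splits as (φ - a)(φ - a') with a = 3/5 - (1/10)*sqrt(186), a' = 3/5 + (1/10)*sqrt(186). At the order-2 pole a set g(φ) = (φ - a)^2*f(φ) = [-15/(23*(φ - 2/5)**2)] / (φ - a')^2.
Order-2 pole: residue = g'(a); g'(3/5 - (1/10)*sqrt(186)) = -750000/17332133 - (422796875/49968539439)*sqrt(186), so the residue is -750000/17332133 - (422796875/49968539439)*sqrt(186).
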